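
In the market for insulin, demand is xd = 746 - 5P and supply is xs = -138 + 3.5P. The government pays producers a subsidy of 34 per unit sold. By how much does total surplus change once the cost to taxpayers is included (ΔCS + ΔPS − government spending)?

Net change in total surplus = -1190

Pre-subsidy: 746 - 5P = -138 + 3.5P gives P* = 104, x* = 226.
With the subsidy, sellers receive Ps = Pb + 34 for each unit, where Pb is the price buyers pay.
Supply in terms of Pb becomes xs = -138 + 3.5(Pb + 34) = -19 + 3.5Pb. Setting this equal to demand: 746 - 5Pb = -19 + 3.5Pb, so Pb = 90.
Sellers receive Ps = 90 + 34 = 124; x' = 746 − 5·90 = 296.
ΔCS = ½(226 + 296)(104 − 90) = 3654; ΔPS = ½(226 + 296)(124 − 104) = 5220.
Government spending = 34 × 296 = 10064.
Net change = 3654 + 5220 − 10064 = -1190. The loss equals the DWL triangle ½·34·70.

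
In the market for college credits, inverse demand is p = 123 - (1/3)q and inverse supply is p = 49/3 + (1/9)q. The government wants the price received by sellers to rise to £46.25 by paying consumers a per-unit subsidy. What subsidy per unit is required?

At a seller price of 46.25, quantity supplied is -147 + 9·46.25 = 269.25.
Buyers absorb 269.25 only when they pay pb = 123 − (1/3)·269.25 = 33.25.
s = ps − pb = 46.25 − 33.25 = 13.

Required subsidy s = £13 per unit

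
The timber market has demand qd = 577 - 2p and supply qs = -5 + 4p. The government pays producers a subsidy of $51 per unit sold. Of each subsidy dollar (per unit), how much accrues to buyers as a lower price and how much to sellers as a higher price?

Buyers gain $34 per unit; sellers gain $17 per unit

Pre-subsidy: 577 - 2p = -5 + 4p gives p* = 97, q* = 383.
With the subsidy, sellers receive ps = pb + 51 for each unit, where pb is the price buyers pay.
Supply in terms of pb becomes qs = -5 + 4(pb + 51) = 199 + 4pb. Setting this equal to demand: 577 - 2pb = 199 + 4pb, so pb = 63.
Sellers receive ps = 63 + 51 = 114; q' = 577 − 2·63 = 451.
Buyers' price falls by p* − pb = 97 − 63 = 34; sellers' price rises by ps − p* = 114 − 97 = 17.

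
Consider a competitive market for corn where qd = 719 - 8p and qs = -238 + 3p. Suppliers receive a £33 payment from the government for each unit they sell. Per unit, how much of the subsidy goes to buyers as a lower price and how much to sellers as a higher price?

Buyers gain £9 per unit; sellers gain £24 per unit

Pre-subsidy: 719 - 8p = -238 + 3p gives p* = 87, q* = 23.
With the subsidy, sellers receive ps = pb + 33 for each unit, where pb is the price buyers pay.
Supply in terms of pb becomes qs = -238 + 3(pb + 33) = -139 + 3pb. Setting this equal to demand: 719 - 8pb = -139 + 3pb, so pb = 78.
Sellers receive ps = 78 + 33 = 111; q' = 719 − 8·78 = 95.
Buyers' price falls by p* − pb = 87 − 78 = 9; sellers' price rises by ps − p* = 111 − 87 = 24.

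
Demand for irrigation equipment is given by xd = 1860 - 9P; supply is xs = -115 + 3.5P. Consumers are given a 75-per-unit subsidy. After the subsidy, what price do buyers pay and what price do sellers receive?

Buyers pay 137; sellers receive 212

Pre-subsidy: 1860 - 9P = -115 + 3.5P gives P* = 158, x* = 438.
With the rebate, buyers effectively pay Pb = Ps − 75, where Ps is the price sellers receive.
Demand in terms of Ps becomes xd = 1860 − 9(Ps − 75) = 2535 - 9Ps. Setting this equal to supply: 2535 - 9Ps = -115 + 3.5Ps, so Ps = 212.
Buyers pay Pb = 212 − 75 = 137; x' = -115 + 3.5·212 = 627.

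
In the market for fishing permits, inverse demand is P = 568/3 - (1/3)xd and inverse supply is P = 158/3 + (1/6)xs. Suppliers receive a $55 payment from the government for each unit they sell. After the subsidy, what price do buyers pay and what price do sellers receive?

Pre-subsidy: 568/3 - (1/3)x = 158/3 + (1/6)x gives x* = 820/3 and P* = 884/9.
With the subsidy, sellers receive Ps = Pb + 55 for each unit, where Pb is the price buyers pay.
On the curves, Pb = 568/3 - (1/3)x and Ps = 158/3 + (1/6)x; the wedge Ps − Pb = 55 gives 158/3 + (1/6)x − (568/3 - (1/3)x) = 55, so x' = 1150/3.
Then Pb = 568/3 − (1/3)·(1150/3) = 554/9 and Ps = 158/3 + (1/6)·(1150/3) = 1049/9.

Buyers pay 554/9; sellers receive 1049/9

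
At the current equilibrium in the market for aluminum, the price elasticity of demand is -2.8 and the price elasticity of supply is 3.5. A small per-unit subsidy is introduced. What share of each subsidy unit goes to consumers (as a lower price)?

For a small subsidy around the equilibrium, the benefit split depends on the relative slopes, which at a point are proportional to the elasticities.
Buyer share = εs/(εs + |εd|) = 3.5/(3.5 + 2.8) = 5/9; seller share = |εd|/(εs + |εd|) = 4/9.

Consumer share = 5/9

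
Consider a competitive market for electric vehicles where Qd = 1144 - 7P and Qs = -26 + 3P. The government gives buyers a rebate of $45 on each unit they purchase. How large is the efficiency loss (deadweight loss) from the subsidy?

Deadweight loss = $2126.25

Pre-subsidy: 1144 - 7P = -26 + 3P gives P* = 117, Q* = 325.
With the rebate, buyers effectively pay Pb = Ps − 45, where Ps is the price sellers receive.
Demand in terms of Ps becomes Qd = 1144 − 7(Ps − 45) = 1459 - 7Ps. Setting this equal to supply: 1459 - 7Ps = -26 + 3Ps, so Ps = 148.5.
Buyers pay Pb = 148.5 − 45 = 103.5; Q' = -26 + 3·148.5 = 419.5.
The subsidy expands output by 419.5 − 325 = 94.5 past the efficient level; on those units the gap between marginal cost and willingness to pay runs from 0 up to 45.
DWL = ½ × 45 × 94.5 = 2126.25.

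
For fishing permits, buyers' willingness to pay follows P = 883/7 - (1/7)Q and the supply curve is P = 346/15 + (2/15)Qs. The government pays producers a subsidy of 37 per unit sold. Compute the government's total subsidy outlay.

Government cost = 544196/29

Pre-subsidy: 883/7 - (1/7)Q = 346/15 + (2/15)Q gives Q* = 10823/29 and P* = 2112/29.
With the subsidy, sellers receive Ps = Pb + 37 for each unit, where Pb is the price buyers pay.
On the curves, Pb = 883/7 - (1/7)Q and Ps = 346/15 + (2/15)Q; the wedge Ps − Pb = 37 gives 346/15 + (2/15)Q − (883/7 - (1/7)Q) = 37, so Q' = 14708/29.
Then Pb = 883/7 − (1/7)·(14708/29) = 1557/29 and Ps = 346/15 + (2/15)·(14708/29) = 2630/29.
Government outlay = subsidy × quantity = 37 × 14708/29 = 544196/29.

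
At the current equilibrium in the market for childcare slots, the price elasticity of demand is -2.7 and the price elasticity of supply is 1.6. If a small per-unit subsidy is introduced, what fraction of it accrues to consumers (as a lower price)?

Consumer share = 16/43

For a small subsidy around the equilibrium, the benefit split depends on the relative slopes, which at a point are proportional to the elasticities.
Buyer share = εs/(εs + |εd|) = 1.6/(1.6 + 2.7) = 16/43; seller share = |εd|/(εs + |εd|) = 27/43.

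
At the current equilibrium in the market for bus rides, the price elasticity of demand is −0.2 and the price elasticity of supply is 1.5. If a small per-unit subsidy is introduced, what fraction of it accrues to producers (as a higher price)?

Producer share = 2/17

For a small subsidy around the equilibrium, the benefit split depends on the relative slopes, which at a point are proportional to the elasticities.
Buyer share = εs/(εs + |εd|) = 1.5/(1.5 + 0.2) = 15/17; seller share = |εd|/(εs + |εd|) = 2/17.
So producers capture 2/17 of the subsidy.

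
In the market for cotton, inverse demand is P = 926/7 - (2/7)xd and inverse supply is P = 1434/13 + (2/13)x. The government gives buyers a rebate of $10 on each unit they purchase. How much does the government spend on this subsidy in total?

Government cost = $727.5

Pre-subsidy: 926/7 - (2/7)x = 1434/13 + (2/13)x gives x* = 50 and P* = 118.
With the rebate, buyers effectively pay Pb = Ps − 10, where Ps is the price sellers receive.
On the curves, Pb = 926/7 - (2/7)x and Ps = 1434/13 + (2/13)x; the wedge Ps − Pb = 10 gives 1434/13 + (2/13)x − (926/7 - (2/7)x) = 10, so x' = 72.75.
Then Pb = 926/7 − (2/7)·72.75 = 111.5 and Ps = 1434/13 + (2/13)·72.75 = 121.5.
Government outlay = subsidy × quantity = 10 × 72.75 = 727.5.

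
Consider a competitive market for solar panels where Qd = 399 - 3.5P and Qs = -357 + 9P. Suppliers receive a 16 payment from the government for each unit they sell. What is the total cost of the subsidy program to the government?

Government cost = 3642.24

Pre-subsidy: 399 - 3.5P = -357 + 9P gives P* = 60.48, Q* = 187.32.
With the subsidy, sellers receive Ps = Pb + 16 for each unit, where Pb is the price buyers pay.
Supply in terms of Pb becomes Qs = -357 + 9(Pb + 16) = -213 + 9Pb. Setting this equal to demand: 399 - 3.5Pb = -213 + 9Pb, so Pb = 48.96.
Sellers receive Ps = 48.96 + 16 = 64.96; Q' = 399 − 3.5·48.96 = 227.64.
Government outlay = subsidy × quantity = 16 × 227.64 = 3642.24.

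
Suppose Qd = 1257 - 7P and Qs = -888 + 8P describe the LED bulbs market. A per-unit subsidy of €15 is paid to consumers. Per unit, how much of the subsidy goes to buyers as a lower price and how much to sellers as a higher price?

Buyers gain €8 per unit; sellers gain €7 per unit

Pre-subsidy: 1257 - 7P = -888 + 8P gives P* = 143, Q* = 256.
With the rebate, buyers effectively pay Pb = Ps − 15, where Ps is the price sellers receive.
Demand in terms of Ps becomes Qd = 1257 − 7(Ps − 15) = 1362 - 7Ps. Setting this equal to supply: 1362 - 7Ps = -888 + 8Ps, so Ps = 150.
Buyers pay Pb = 150 − 15 = 135; Q' = -888 + 8·150 = 312.
Buyers' price falls by P* − Pb = 143 − 135 = 8; sellers' price rises by Ps − P* = 150 − 143 = 7.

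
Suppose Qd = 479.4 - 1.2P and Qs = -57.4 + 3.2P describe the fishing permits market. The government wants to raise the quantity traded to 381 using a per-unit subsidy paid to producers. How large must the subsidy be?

Required subsidy s = 55 per unit

At Q = 381, invert demand for the buyer price: Pb = (479.4 − 381)/1.2 = 82; invert supply for the seller price: Ps = (381 − (-57.4))/3.2 = 137.
The subsidy must fill the gap: s = Ps − Pb = 137 − 82 = 55.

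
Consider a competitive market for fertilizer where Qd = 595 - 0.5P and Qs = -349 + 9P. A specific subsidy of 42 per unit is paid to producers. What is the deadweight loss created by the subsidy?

Pre-subsidy: 595 - 0.5P = -349 + 9P gives P* = 1888/19, Q* = 10361/19.
With the subsidy, sellers receive Ps = Pb + 42 for each unit, where Pb is the price buyers pay.
Supply in terms of Pb becomes Qs = -349 + 9(Pb + 42) = 29 + 9Pb. Setting this equal to demand: 595 - 0.5Pb = 29 + 9Pb, so Pb = 1132/19.
Sellers receive Ps = 1132/19 + 42 = 1930/19; Q' = 595 − 0.5·(1132/19) = 10739/19.
The subsidy expands output by 10739/19 − 10361/19 = 378/19 past the efficient level; on those units the gap between marginal cost and willingness to pay runs from 0 up to 42.
DWL = ½ × 42 × 378/19 = 7938/19.

Deadweight loss = 7938/19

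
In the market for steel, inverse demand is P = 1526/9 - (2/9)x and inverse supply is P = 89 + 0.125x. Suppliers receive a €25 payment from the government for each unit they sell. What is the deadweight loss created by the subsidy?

Deadweight loss = €900

Pre-subsidy: 1526/9 - (2/9)x = 89 + 0.125x gives x* = 232 and P* = 118.
With the subsidy, sellers receive Ps = Pb + 25 for each unit, where Pb is the price buyers pay.
On the curves, Pb = 1526/9 - (2/9)x and Ps = 89 + 0.125x; the wedge Ps − Pb = 25 gives 89 + 0.125x − (1526/9 - (2/9)x) = 25, so x' = 304.
Then Pb = 1526/9 − (2/9)·304 = 102 and Ps = 89 + 0.125·304 = 127.
The subsidy expands output by 304 − 232 = 72 past the efficient level; on those units the gap between marginal cost and willingness to pay runs from 0 up to 25.
DWL = ½ × 25 × 72 = 900.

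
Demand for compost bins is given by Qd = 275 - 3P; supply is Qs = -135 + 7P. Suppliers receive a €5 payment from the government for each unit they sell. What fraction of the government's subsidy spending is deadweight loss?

Pre-subsidy: 275 - 3P = -135 + 7P gives P* = 41, Q* = 152.
With the subsidy, sellers receive Ps = Pb + 5 for each unit, where Pb is the price buyers pay.
Supply in terms of Pb becomes Qs = -135 + 7(Pb + 5) = -100 + 7Pb. Setting this equal to demand: 275 - 3Pb = -100 + 7Pb, so Pb = 37.5.
Sellers receive Ps = 37.5 + 5 = 42.5; Q' = 275 − 3·37.5 = 162.5.
ΔCS = ½(152 + 162.5)(41 − 37.5) = 550.375; ΔPS = ½(152 + 162.5)(42.5 − 41) = 235.875.
Government spending = 5 × 162.5 = 812.5.
DWL = ½ × 5 × (162.5 − 152) = 26.25; fraction = 26.25 / 812.5 = 21/650.

DWL / government spending = 21/650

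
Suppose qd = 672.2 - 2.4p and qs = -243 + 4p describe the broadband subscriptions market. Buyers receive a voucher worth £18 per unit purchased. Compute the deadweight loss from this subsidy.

Deadweight loss = £243

Pre-subsidy: 672.2 - 2.4p = -243 + 4p gives p* = 143, q* = 329.
With the rebate, buyers effectively pay pb = ps − 18, where ps is the price sellers receive.
Demand in terms of ps becomes qd = 672.2 − 2.4(ps − 18) = 715.4 - 2.4ps. Setting this equal to supply: 715.4 - 2.4ps = -243 + 4ps, so ps = 149.75.
Buyers pay pb = 149.75 − 18 = 131.75; q' = -243 + 4·149.75 = 356.
The subsidy expands output by 356 − 329 = 27 past the efficient level; on those units the gap between marginal cost and willingness to pay runs from 0 up to 18.
DWL = ½ × 18 × 27 = 243.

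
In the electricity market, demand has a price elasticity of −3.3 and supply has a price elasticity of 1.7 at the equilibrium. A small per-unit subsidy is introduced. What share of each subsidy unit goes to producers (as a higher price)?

Producer share = 0.66

For a small subsidy around the equilibrium, the benefit split depends on the relative slopes, which at a point are proportional to the elasticities.
Buyer share = εs/(εs + |εd|) = 1.7/(1.7 + 3.3) = 0.34; seller share = |εd|/(εs + |εd|) = 0.66.
So producers capture 0.66 of the subsidy.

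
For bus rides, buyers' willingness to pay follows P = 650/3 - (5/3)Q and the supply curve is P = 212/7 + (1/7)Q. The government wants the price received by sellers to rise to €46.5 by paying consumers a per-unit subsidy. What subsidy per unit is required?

At a seller price of 46.5, quantity supplied is -212 + 7·46.5 = 113.5.
Buyers absorb 113.5 only when they pay Pb = 650/3 − (5/3)·113.5 = 27.5.
s = Ps − Pb = 46.5 − 27.5 = 19.

Required subsidy s = €19 per unit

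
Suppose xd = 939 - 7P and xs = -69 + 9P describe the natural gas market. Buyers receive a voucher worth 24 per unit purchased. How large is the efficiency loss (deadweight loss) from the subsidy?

Pre-subsidy: 939 - 7P = -69 + 9P gives P* = 63, x* = 498.
With the rebate, buyers effectively pay Pb = Ps − 24, where Ps is the price sellers receive.
Demand in terms of Ps becomes xd = 939 − 7(Ps − 24) = 1107 - 7Ps. Setting this equal to supply: 1107 - 7Ps = -69 + 9Ps, so Ps = 73.5.
Buyers pay Pb = 73.5 − 24 = 49.5; x' = -69 + 9·73.5 = 592.5.
The subsidy expands output by 592.5 − 498 = 94.5 past the efficient level; on those units the gap between marginal cost and willingness to pay runs from 0 up to 24.
DWL = ½ × 24 × 94.5 = 1134.

Deadweight loss = 1134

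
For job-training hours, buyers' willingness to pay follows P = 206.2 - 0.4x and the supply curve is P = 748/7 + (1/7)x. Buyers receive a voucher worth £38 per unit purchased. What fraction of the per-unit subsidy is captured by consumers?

Consumer share = 14/19

Pre-subsidy: 206.2 - 0.4x = 748/7 + (1/7)x gives x* = 183 and P* = 133.
With the rebate, buyers effectively pay Pb = Ps − 38, where Ps is the price sellers receive.
On the curves, Pb = 206.2 - 0.4x and Ps = 748/7 + (1/7)x; the wedge Ps − Pb = 38 gives 748/7 + (1/7)x − (206.2 - 0.4x) = 38, so x' = 253.
Then Pb = 206.2 − 0.4·253 = 105 and Ps = 748/7 + (1/7)·253 = 143.
Buyers' price falls by P* − Pb = 133 − 105 = 28; sellers' price rises by Ps − P* = 143 − 133 = 10.
So consumers capture 28/38 = 14/19 of each unit of subsidy.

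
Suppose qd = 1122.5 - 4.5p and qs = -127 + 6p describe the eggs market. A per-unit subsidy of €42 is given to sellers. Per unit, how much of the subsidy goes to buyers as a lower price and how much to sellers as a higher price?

Pre-subsidy: 1122.5 - 4.5p = -127 + 6p gives p* = 119, q* = 587.
With the subsidy, sellers receive ps = pb + 42 for each unit, where pb is the price buyers pay.
Supply in terms of pb becomes qs = -127 + 6(pb + 42) = 125 + 6pb. Setting this equal to demand: 1122.5 - 4.5pb = 125 + 6pb, so pb = 95.
Sellers receive ps = 95 + 42 = 137; q' = 1122.5 − 4.5·95 = 695.
Buyers' price falls by p* − pb = 119 − 95 = 24; sellers' price rises by ps − p* = 137 − 119 = 18.

Buyers gain €24 per unit; sellers gain €18 per unit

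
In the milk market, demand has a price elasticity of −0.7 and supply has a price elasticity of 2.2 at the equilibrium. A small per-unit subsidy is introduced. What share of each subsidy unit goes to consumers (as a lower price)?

Consumer share = 22/29

For a small subsidy around the equilibrium, the benefit split depends on the relative slopes, which at a point are proportional to the elasticities.
Buyer share = εs/(εs + |εd|) = 2.2/(2.2 + 0.7) = 22/29; seller share = |εd|/(εs + |εd|) = 7/29.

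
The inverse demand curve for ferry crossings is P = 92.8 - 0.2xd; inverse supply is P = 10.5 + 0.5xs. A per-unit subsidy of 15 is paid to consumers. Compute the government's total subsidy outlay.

Government cost = 2085

Pre-subsidy: 92.8 - 0.2x = 10.5 + 0.5x gives x* = 823/7 and P* = 485/7.
With the rebate, buyers effectively pay Pb = Ps − 15, where Ps is the price sellers receive.
On the curves, Pb = 92.8 - 0.2x and Ps = 10.5 + 0.5x; the wedge Ps − Pb = 15 gives 10.5 + 0.5x − (92.8 - 0.2x) = 15, so x' = 139.
Then Pb = 92.8 − 0.2·139 = 65 and Ps = 10.5 + 0.5·139 = 80.
Government outlay = subsidy × quantity = 15 × 139 = 2085.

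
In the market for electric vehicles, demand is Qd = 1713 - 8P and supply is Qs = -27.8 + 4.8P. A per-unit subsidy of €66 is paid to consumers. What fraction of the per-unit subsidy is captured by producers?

Pre-subsidy: 1713 - 8P = -27.8 + 4.8P gives P* = 136, Q* = 625.
With the rebate, buyers effectively pay Pb = Ps − 66, where Ps is the price sellers receive.
Demand in terms of Ps becomes Qd = 1713 − 8(Ps − 66) = 2241 - 8Ps. Setting this equal to supply: 2241 - 8Ps = -27.8 + 4.8Ps, so Ps = 177.25.
Buyers pay Pb = 177.25 − 66 = 111.25; Q' = -27.8 + 4.8·177.25 = 823.
Buyers' price falls by P* − Pb = 136 − 111.25 = 24.75; sellers' price rises by Ps − P* = 177.25 − 136 = 41.25.
So producers capture 41.25/66 = 0.625 of each unit of subsidy.

Producer share = 0.625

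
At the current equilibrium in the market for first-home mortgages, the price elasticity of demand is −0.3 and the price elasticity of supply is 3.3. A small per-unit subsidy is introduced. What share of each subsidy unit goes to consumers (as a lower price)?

Consumer share = 11/12

For a small subsidy around the equilibrium, the benefit split depends on the relative slopes, which at a point are proportional to the elasticities.
Buyer share = εs/(εs + |εd|) = 3.3/(3.3 + 0.3) = 11/12; seller share = |εd|/(εs + |εd|) = 1/12.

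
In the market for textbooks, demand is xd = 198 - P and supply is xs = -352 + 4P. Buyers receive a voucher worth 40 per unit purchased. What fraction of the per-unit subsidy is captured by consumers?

Pre-subsidy: 198 - P = -352 + 4P gives P* = 110, x* = 88.
With the rebate, buyers effectively pay Pb = Ps − 40, where Ps is the price sellers receive.
Demand in terms of Ps becomes xd = 198 − 1(Ps − 40) = 238 - Ps. Setting this equal to supply: 238 - Ps = -352 + 4Ps, so Ps = 118.
Buyers pay Pb = 118 − 40 = 78; x' = -352 + 4·118 = 120.
Buyers' price falls by P* − Pb = 110 − 78 = 32; sellers' price rises by Ps − P* = 118 − 110 = 8.
So consumers capture 32/40 = 0.8 of each unit of subsidy.

Consumer share = 0.8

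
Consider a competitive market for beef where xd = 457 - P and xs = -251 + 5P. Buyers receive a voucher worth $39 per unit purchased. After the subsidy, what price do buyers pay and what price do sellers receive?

Buyers pay $85.5; sellers receive $124.5

Pre-subsidy: 457 - P = -251 + 5P gives P* = 118, x* = 339.
With the rebate, buyers effectively pay Pb = Ps − 39, where Ps is the price sellers receive.
Demand in terms of Ps becomes xd = 457 − 1(Ps − 39) = 496 - Ps. Setting this equal to supply: 496 - Ps = -251 + 5Ps, so Ps = 124.5.
Buyers pay Pb = 124.5 − 39 = 85.5; x' = -251 + 5·124.5 = 371.5.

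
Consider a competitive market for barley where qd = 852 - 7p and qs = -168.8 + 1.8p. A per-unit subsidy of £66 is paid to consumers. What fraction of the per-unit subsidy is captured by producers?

Producer share = 35/44

Pre-subsidy: 852 - 7p = -168.8 + 1.8p gives p* = 116, q* = 40.
With the rebate, buyers effectively pay pb = ps − 66, where ps is the price sellers receive.
Demand in terms of ps becomes qd = 852 − 7(ps − 66) = 1314 - 7ps. Setting this equal to supply: 1314 - 7ps = -168.8 + 1.8ps, so ps = 168.5.
Buyers pay pb = 168.5 − 66 = 102.5; q' = -168.8 + 1.8·168.5 = 134.5.
Buyers' price falls by p* − pb = 116 − 102.5 = 13.5; sellers' price rises by ps − p* = 168.5 − 116 = 52.5.
So producers capture 52.5/66 = 35/44 of each unit of subsidy.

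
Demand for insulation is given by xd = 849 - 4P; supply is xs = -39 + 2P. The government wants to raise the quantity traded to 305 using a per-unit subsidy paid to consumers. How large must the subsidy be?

At x = 305, invert demand for the buyer price: Pb = (849 − 305)/4 = 136; invert supply for the seller price: Ps = (305 − (-39))/2 = 172.
The subsidy must fill the gap: s = Ps − Pb = 172 − 136 = 36.

Required subsidy s = 36 per unit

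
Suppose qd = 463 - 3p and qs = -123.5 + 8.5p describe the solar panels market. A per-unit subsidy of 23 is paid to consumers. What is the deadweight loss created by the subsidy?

Deadweight loss = 586.5

Pre-subsidy: 463 - 3p = -123.5 + 8.5p gives p* = 51, q* = 310.
With the rebate, buyers effectively pay pb = ps − 23, where ps is the price sellers receive.
Demand in terms of ps becomes qd = 463 − 3(ps − 23) = 532 - 3ps. Setting this equal to supply: 532 - 3ps = -123.5 + 8.5ps, so ps = 57.
Buyers pay pb = 57 − 23 = 34; q' = -123.5 + 8.5·57 = 361.
The subsidy expands output by 361 − 310 = 51 past the efficient level; on those units the gap between marginal cost and willingness to pay runs from 0 up to 23.
DWL = ½ × 23 × 51 = 586.5.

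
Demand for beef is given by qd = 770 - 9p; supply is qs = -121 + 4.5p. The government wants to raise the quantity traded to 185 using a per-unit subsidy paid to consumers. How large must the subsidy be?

Required subsidy s = 3 per unit

At q = 185, invert demand for the buyer price: pb = (770 − 185)/9 = 65; invert supply for the seller price: ps = (185 − (-121))/4.5 = 68.
The subsidy must fill the gap: s = ps − pb = 68 − 65 = 3.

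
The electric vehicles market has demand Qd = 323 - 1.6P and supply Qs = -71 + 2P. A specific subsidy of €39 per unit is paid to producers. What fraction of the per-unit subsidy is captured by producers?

Producer share = 4/9

Pre-subsidy: 323 - 1.6P = -71 + 2P gives P* = 985/9, Q* = 1331/9.
With the subsidy, sellers receive Ps = Pb + 39 for each unit, where Pb is the price buyers pay.
Supply in terms of Pb becomes Qs = -71 + 2(Pb + 39) = 7 + 2Pb. Setting this equal to demand: 323 - 1.6Pb = 7 + 2Pb, so Pb = 790/9.
Sellers receive Ps = 790/9 + 39 = 1141/9; Q' = 323 − 1.6·(790/9) = 1643/9.
Buyers' price falls by P* − Pb = 985/9 − 790/9 = 65/3; sellers' price rises by Ps − P* = 1141/9 − 985/9 = 52/3.
So producers capture (52/3)/39 = 4/9 of each unit of subsidy.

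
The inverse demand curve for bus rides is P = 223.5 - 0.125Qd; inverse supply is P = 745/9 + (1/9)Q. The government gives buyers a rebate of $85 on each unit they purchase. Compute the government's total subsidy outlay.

Government cost = $81260

Pre-subsidy: 223.5 - 0.125Q = 745/9 + (1/9)Q gives Q* = 596 and P* = 149.
With the rebate, buyers effectively pay Pb = Ps − 85, where Ps is the price sellers receive.
On the curves, Pb = 223.5 - 0.125Q and Ps = 745/9 + (1/9)Q; the wedge Ps − Pb = 85 gives 745/9 + (1/9)Q − (223.5 - 0.125Q) = 85, so Q' = 956.
Then Pb = 223.5 − 0.125·956 = 104 and Ps = 745/9 + (1/9)·956 = 189.
Government outlay = subsidy × quantity = 85 × 956 = 81260.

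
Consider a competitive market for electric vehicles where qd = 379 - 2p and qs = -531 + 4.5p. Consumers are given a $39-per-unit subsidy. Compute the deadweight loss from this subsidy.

Pre-subsidy: 379 - 2p = -531 + 4.5p gives p* = 140, q* = 99.
With the rebate, buyers effectively pay pb = ps − 39, where ps is the price sellers receive.
Demand in terms of ps becomes qd = 379 − 2(ps − 39) = 457 - 2ps. Setting this equal to supply: 457 - 2ps = -531 + 4.5ps, so ps = 152.
Buyers pay pb = 152 − 39 = 113; q' = -531 + 4.5·152 = 153.
The subsidy expands output by 153 − 99 = 54 past the efficient level; on those units the gap between marginal cost and willingness to pay runs from 0 up to 39.
DWL = ½ × 39 × 54 = 1053.

Deadweight loss = $1053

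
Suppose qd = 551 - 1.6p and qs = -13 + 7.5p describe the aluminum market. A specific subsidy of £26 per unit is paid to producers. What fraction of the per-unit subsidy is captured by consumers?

Pre-subsidy: 551 - 1.6p = -13 + 7.5p gives p* = 5640/91, q* = 41117/91.
With the subsidy, sellers receive ps = pb + 26 for each unit, where pb is the price buyers pay.
Supply in terms of pb becomes qs = -13 + 7.5(pb + 26) = 182 + 7.5pb. Setting this equal to demand: 551 - 1.6pb = 182 + 7.5pb, so pb = 3690/91.
Sellers receive ps = 3690/91 + 26 = 6056/91; q' = 551 − 1.6·(3690/91) = 44237/91.
Buyers' price falls by p* − pb = 5640/91 − 3690/91 = 150/7; sellers' price rises by ps − p* = 6056/91 − 5640/91 = 32/7.
So consumers capture (150/7)/26 = 75/91 of each unit of subsidy.

Consumer share = 75/91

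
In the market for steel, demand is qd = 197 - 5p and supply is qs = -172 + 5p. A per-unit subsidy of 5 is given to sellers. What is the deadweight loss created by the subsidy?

Deadweight loss = 31.25

Pre-subsidy: 197 - 5p = -172 + 5p gives p* = 36.9, q* = 12.5.
With the subsidy, sellers receive ps = pb + 5 for each unit, where pb is the price buyers pay.
Supply in terms of pb becomes qs = -172 + 5(pb + 5) = -147 + 5pb. Setting this equal to demand: 197 - 5pb = -147 + 5pb, so pb = 34.4.
Sellers receive ps = 34.4 + 5 = 39.4; q' = 197 − 5·34.4 = 25.
The subsidy expands output by 25 − 12.5 = 12.5 past the efficient level; on those units the gap between marginal cost and willingness to pay runs from 0 up to 5.
DWL = ½ × 5 × 12.5 = 31.25.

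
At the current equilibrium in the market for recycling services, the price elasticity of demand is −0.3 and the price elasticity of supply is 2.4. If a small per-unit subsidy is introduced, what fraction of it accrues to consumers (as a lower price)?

Consumer share = 8/9

For a small subsidy around the equilibrium, the benefit split depends on the relative slopes, which at a point are proportional to the elasticities.
Buyer share = εs/(εs + |εd|) = 2.4/(2.4 + 0.3) = 8/9; seller share = |εd|/(εs + |εd|) = 1/9.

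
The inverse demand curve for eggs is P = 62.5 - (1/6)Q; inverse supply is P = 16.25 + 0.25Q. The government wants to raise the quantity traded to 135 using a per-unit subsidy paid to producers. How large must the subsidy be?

At Q = 135, from the demand curve buyers pay Pb = 62.5 − (1/6)·135 = 40; from the supply curve sellers need Ps = 16.25 + 0.25·135 = 50.
The subsidy must fill the gap: s = Ps − Pb = 50 − 40 = 10.

Required subsidy s = 10 per unit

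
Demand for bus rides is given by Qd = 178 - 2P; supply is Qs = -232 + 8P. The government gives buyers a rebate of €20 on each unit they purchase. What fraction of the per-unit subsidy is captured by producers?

Producer share = 0.2

Pre-subsidy: 178 - 2P = -232 + 8P gives P* = 41, Q* = 96.
With the rebate, buyers effectively pay Pb = Ps − 20, where Ps is the price sellers receive.
Demand in terms of Ps becomes Qd = 178 − 2(Ps − 20) = 218 - 2Ps. Setting this equal to supply: 218 - 2Ps = -232 + 8Ps, so Ps = 45.
Buyers pay Pb = 45 − 20 = 25; Q' = -232 + 8·45 = 128.
Buyers' price falls by P* − Pb = 41 − 25 = 16; sellers' price rises by Ps − P* = 45 − 41 = 4.
So producers capture 4/20 = 0.2 of each unit of subsidy.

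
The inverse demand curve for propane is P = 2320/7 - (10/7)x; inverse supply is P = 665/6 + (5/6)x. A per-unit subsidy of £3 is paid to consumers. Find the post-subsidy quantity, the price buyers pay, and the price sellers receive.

x' = 9391/95; buyers pay 3614/19; sellers receive 3671/19

Pre-subsidy: 2320/7 - (10/7)x = 665/6 + (5/6)x gives x* = 1853/19 and P* = 3650/19.
With the rebate, buyers effectively pay Pb = Ps − 3, where Ps is the price sellers receive.
On the curves, Pb = 2320/7 - (10/7)x and Ps = 665/6 + (5/6)x; the wedge Ps − Pb = 3 gives 665/6 + (5/6)x − (2320/7 - (10/7)x) = 3, so x' = 9391/95.
Then Pb = 2320/7 − (10/7)·(9391/95) = 3614/19 and Ps = 665/6 + (5/6)·(9391/95) = 3671/19.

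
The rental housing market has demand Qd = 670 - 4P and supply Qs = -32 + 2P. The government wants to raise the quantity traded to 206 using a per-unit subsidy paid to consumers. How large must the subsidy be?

Required subsidy s = 3 per unit

At Q = 206, invert demand for the buyer price: Pb = (670 − 206)/4 = 116; invert supply for the seller price: Ps = (206 − (-32))/2 = 119.
The subsidy must fill the gap: s = Ps − Pb = 119 − 116 = 3.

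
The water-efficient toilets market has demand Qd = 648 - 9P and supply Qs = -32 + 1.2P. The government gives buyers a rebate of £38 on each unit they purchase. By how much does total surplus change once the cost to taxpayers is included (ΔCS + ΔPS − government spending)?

Net change in total surplus = -12996/17

Pre-subsidy: 648 - 9P = -32 + 1.2P gives P* = 200/3, Q* = 48.
With the rebate, buyers effectively pay Pb = Ps − 38, where Ps is the price sellers receive.
Demand in terms of Ps becomes Qd = 648 − 9(Ps − 38) = 990 - 9Ps. Setting this equal to supply: 990 - 9Ps = -32 + 1.2Ps, so Ps = 5110/51.
Buyers pay Pb = 5110/51 − 38 = 3172/51; Q' = -32 + 1.2·(5110/51) = 1500/17.
ΔCS = ½(48 + 1500/17)(200/3 − 3172/51) = 88008/289; ΔPS = ½(48 + 1500/17)(5110/51 − 200/3) = 660060/289.
Government spending = 38 × 1500/17 = 57000/17.
Net change = 88008/289 + 660060/289 − 57000/17 = -12996/17. The loss equals the DWL triangle ½·38·684/17.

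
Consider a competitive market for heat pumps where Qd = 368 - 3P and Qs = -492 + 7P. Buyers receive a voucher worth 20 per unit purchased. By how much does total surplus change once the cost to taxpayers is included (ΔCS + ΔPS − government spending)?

Pre-subsidy: 368 - 3P = -492 + 7P gives P* = 86, Q* = 110.
With the rebate, buyers effectively pay Pb = Ps − 20, where Ps is the price sellers receive.
Demand in terms of Ps becomes Qd = 368 − 3(Ps − 20) = 428 - 3Ps. Setting this equal to supply: 428 - 3Ps = -492 + 7Ps, so Ps = 92.
Buyers pay Pb = 92 − 20 = 72; Q' = -492 + 7·92 = 152.
ΔCS = ½(110 + 152)(86 − 72) = 1834; ΔPS = ½(110 + 152)(92 − 86) = 786.
Government spending = 20 × 152 = 3040.
Net change = 1834 + 786 − 3040 = -420. The loss equals the DWL triangle ½·20·42.

Net change in total surplus = -420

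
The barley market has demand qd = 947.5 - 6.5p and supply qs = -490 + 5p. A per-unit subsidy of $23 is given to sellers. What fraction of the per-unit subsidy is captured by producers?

Pre-subsidy: 947.5 - 6.5p = -490 + 5p gives p* = 125, q* = 135.
With the subsidy, sellers receive ps = pb + 23 for each unit, where pb is the price buyers pay.
Supply in terms of pb becomes qs = -490 + 5(pb + 23) = -375 + 5pb. Setting this equal to demand: 947.5 - 6.5pb = -375 + 5pb, so pb = 115.
Sellers receive ps = 115 + 23 = 138; q' = 947.5 − 6.5·115 = 200.
Buyers' price falls by p* − pb = 125 − 115 = 10; sellers' price rises by ps − p* = 138 − 125 = 13.
So producers capture 13/23 = 13/23 of each unit of subsidy.

Producer share = 13/23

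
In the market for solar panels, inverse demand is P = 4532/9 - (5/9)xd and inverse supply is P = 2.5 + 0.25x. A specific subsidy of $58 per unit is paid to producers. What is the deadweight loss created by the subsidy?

Pre-subsidy: 4532/9 - (5/9)x = 2.5 + 0.25x gives x* = 622 and P* = 158.
With the subsidy, sellers receive Ps = Pb + 58 for each unit, where Pb is the price buyers pay.
On the curves, Pb = 4532/9 - (5/9)x and Ps = 2.5 + 0.25x; the wedge Ps − Pb = 58 gives 2.5 + 0.25x − (4532/9 - (5/9)x) = 58, so x' = 694.
Then Pb = 4532/9 − (5/9)·694 = 118 and Ps = 2.5 + 0.25·694 = 176.
The subsidy expands output by 694 − 622 = 72 past the efficient level; on those units the gap between marginal cost and willingness to pay runs from 0 up to 58.
DWL = ½ × 58 × 72 = 2088.

Deadweight loss = $2088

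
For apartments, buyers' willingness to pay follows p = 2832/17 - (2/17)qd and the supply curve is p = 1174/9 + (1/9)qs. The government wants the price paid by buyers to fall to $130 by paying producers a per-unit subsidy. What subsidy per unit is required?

Required subsidy s = $35 per unit

At a buyer price of 130, quantity demanded is 1416 − 8.5·130 = 311.
Sellers supply 311 only when they receive ps = 1174/9 + (1/9)·311 = 165.
s = ps − pb = 165 − 130 = 35.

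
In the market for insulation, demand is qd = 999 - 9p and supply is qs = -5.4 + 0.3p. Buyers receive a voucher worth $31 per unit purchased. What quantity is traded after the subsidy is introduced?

q' = 36

Pre-subsidy: 999 - 9p = -5.4 + 0.3p gives p* = 108, q* = 27.
With the rebate, buyers effectively pay pb = ps − 31, where ps is the price sellers receive.
Demand in terms of ps becomes qd = 999 − 9(ps − 31) = 1278 - 9ps. Setting this equal to supply: 1278 - 9ps = -5.4 + 0.3ps, so ps = 138.
Buyers pay pb = 138 − 31 = 107; q' = -5.4 + 0.3·138 = 36.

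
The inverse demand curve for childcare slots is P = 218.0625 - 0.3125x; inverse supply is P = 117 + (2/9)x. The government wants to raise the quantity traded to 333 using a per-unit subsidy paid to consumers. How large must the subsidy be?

Required subsidy s = 77 per unit

At x = 333, from the demand curve buyers pay Pb = 218.0625 − 0.3125·333 = 114; from the supply curve sellers need Ps = 117 + (2/9)·333 = 191.
The subsidy must fill the gap: s = Ps − Pb = 191 − 114 = 77.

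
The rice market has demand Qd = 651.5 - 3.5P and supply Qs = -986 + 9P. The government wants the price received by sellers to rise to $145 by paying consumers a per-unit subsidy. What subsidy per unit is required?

Required subsidy s = $50 per unit

At a seller price of 145, quantity supplied is -986 + 9·145 = 319.
Buyers absorb 319 only when they pay Pb with 651.5 − 3.5·Pb = 319, i.e. Pb = 95.
s = Ps − Pb = 145 − 95 = 50.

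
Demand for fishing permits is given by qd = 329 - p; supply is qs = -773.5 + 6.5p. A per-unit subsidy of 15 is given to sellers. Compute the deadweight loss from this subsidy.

Pre-subsidy: 329 - p = -773.5 + 6.5p gives p* = 147, q* = 182.
With the subsidy, sellers receive ps = pb + 15 for each unit, where pb is the price buyers pay.
Supply in terms of pb becomes qs = -773.5 + 6.5(pb + 15) = -676 + 6.5pb. Setting this equal to demand: 329 - pb = -676 + 6.5pb, so pb = 134.
Sellers receive ps = 134 + 15 = 149; q' = 329 − 1·134 = 195.
The subsidy expands output by 195 − 182 = 13 past the efficient level; on those units the gap between marginal cost and willingness to pay runs from 0 up to 15.
DWL = ½ × 15 × 13 = 97.5.

Deadweight loss = 97.5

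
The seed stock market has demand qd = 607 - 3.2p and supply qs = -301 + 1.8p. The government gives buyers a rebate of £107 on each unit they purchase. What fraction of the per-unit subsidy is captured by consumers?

Pre-subsidy: 607 - 3.2p = -301 + 1.8p gives p* = 181.6, q* = 25.88.
With the rebate, buyers effectively pay pb = ps − 107, where ps is the price sellers receive.
Demand in terms of ps becomes qd = 607 − 3.2(ps − 107) = 949.4 - 3.2ps. Setting this equal to supply: 949.4 - 3.2ps = -301 + 1.8ps, so ps = 250.08.
Buyers pay pb = 250.08 − 107 = 143.08; q' = -301 + 1.8·250.08 = 149.144.
Buyers' price falls by p* − pb = 181.6 − 143.08 = 38.52; sellers' price rises by ps − p* = 250.08 − 181.6 = 68.48.
So consumers capture 38.52/107 = 0.36 of each unit of subsidy.

Consumer share = 0.36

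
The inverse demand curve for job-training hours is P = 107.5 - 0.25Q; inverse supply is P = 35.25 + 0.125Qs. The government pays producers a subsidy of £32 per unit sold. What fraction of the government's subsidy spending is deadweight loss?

Pre-subsidy: 107.5 - 0.25Q = 35.25 + 0.125Q gives Q* = 578/3 and P* = 178/3.
With the subsidy, sellers receive Ps = Pb + 32 for each unit, where Pb is the price buyers pay.
On the curves, Pb = 107.5 - 0.25Q and Ps = 35.25 + 0.125Q; the wedge Ps − Pb = 32 gives 35.25 + 0.125Q − (107.5 - 0.25Q) = 32, so Q' = 278.
Then Pb = 107.5 − 0.25·278 = 38 and Ps = 35.25 + 0.125·278 = 70.
ΔCS = ½(578/3 + 278)(178/3 − 38) = 45184/9; ΔPS = ½(578/3 + 278)(70 − 178/3) = 22592/9.
Government spending = 32 × 278 = 8896.
DWL = ½ × 32 × (278 − 578/3) = 4096/3; fraction = (4096/3) / 8896 = 64/417.

DWL / government spending = 64/417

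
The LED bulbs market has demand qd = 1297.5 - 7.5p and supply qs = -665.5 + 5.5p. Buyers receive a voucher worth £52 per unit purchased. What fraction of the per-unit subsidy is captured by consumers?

Pre-subsidy: 1297.5 - 7.5p = -665.5 + 5.5p gives p* = 151, q* = 165.
With the rebate, buyers effectively pay pb = ps − 52, where ps is the price sellers receive.
Demand in terms of ps becomes qd = 1297.5 − 7.5(ps − 52) = 1687.5 - 7.5ps. Setting this equal to supply: 1687.5 - 7.5ps = -665.5 + 5.5ps, so ps = 181.
Buyers pay pb = 181 − 52 = 129; q' = -665.5 + 5.5·181 = 330.
Buyers' price falls by p* − pb = 151 − 129 = 22; sellers' price rises by ps − p* = 181 − 151 = 30.
So consumers capture 22/52 = 11/26 of each unit of subsidy.

Consumer share = 11/26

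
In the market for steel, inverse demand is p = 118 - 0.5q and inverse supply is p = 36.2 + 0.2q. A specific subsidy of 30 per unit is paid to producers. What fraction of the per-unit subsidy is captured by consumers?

Pre-subsidy: 118 - 0.5q = 36.2 + 0.2q gives q* = 818/7 and p* = 417/7.
With the subsidy, sellers receive ps = pb + 30 for each unit, where pb is the price buyers pay.
On the curves, pb = 118 - 0.5q and ps = 36.2 + 0.2q; the wedge ps − pb = 30 gives 36.2 + 0.2q − (118 - 0.5q) = 30, so q' = 1118/7.
Then pb = 118 − 0.5·(1118/7) = 267/7 and ps = 36.2 + 0.2·(1118/7) = 477/7.
Buyers' price falls by p* − pb = 417/7 − 267/7 = 150/7; sellers' price rises by ps − p* = 477/7 − 417/7 = 60/7.
So consumers capture (150/7)/30 = 5/7 of each unit of subsidy.

Consumer share = 5/7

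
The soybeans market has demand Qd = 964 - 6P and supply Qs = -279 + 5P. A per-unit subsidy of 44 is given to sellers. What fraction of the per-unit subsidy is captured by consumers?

Consumer share = 5/11

Pre-subsidy: 964 - 6P = -279 + 5P gives P* = 113, Q* = 286.
With the subsidy, sellers receive Ps = Pb + 44 for each unit, where Pb is the price buyers pay.
Supply in terms of Pb becomes Qs = -279 + 5(Pb + 44) = -59 + 5Pb. Setting this equal to demand: 964 - 6Pb = -59 + 5Pb, so Pb = 93.
Sellers receive Ps = 93 + 44 = 137; Q' = 964 − 6·93 = 406.
Buyers' price falls by P* − Pb = 113 − 93 = 20; sellers' price rises by Ps − P* = 137 − 113 = 24.
So consumers capture 20/44 = 5/11 of each unit of subsidy.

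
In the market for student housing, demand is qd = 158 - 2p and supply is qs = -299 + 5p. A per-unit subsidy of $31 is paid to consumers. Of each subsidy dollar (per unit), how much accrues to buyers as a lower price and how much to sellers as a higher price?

Buyers gain 155/7 per unit; sellers gain 62/7 per unit

Pre-subsidy: 158 - 2p = -299 + 5p gives p* = 457/7, q* = 192/7.
With the rebate, buyers effectively pay pb = ps − 31, where ps is the price sellers receive.
Demand in terms of ps becomes qd = 158 − 2(ps − 31) = 220 - 2ps. Setting this equal to supply: 220 - 2ps = -299 + 5ps, so ps = 519/7.
Buyers pay pb = 519/7 − 31 = 302/7; q' = -299 + 5·(519/7) = 502/7.
Buyers' price falls by p* − pb = 457/7 − 302/7 = 155/7; sellers' price rises by ps − p* = 519/7 − 457/7 = 62/7.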